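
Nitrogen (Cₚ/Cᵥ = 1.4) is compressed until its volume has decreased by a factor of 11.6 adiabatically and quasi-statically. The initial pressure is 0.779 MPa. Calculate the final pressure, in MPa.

Adiabatic: P₁V₁^γ = P₂V₂^γ ⇒ P₂ = P₁ (V₁/V₂)^γ.
P₂ = 0.779 × 11.6^(1.4) = 24.09 MPa.

P₂ ≈ 24.1 MPa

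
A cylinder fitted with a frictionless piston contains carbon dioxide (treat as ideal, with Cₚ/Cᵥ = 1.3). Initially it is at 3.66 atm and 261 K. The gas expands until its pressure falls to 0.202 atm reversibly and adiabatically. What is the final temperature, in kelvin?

T₂ ≈ 134 K

Along an adiabat T P^((1−γ)/γ) is constant, so T₂ = T₁ (P₂/P₁)^((γ−1)/γ).
T₂ = 261 × (0.202/3.66)^(0.231) = 133.8 K.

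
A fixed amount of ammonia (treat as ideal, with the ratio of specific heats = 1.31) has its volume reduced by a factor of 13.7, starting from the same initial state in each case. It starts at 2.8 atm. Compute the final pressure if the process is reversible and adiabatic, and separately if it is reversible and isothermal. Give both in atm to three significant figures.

adiabatic: 86.3 atm; isothermal: 38.4 atm

Isothermal: P₂ = P₁(V₁/V₂) = 2.8×13.7 = 38.36 atm.
Adiabatic: P₂ = P₁(V₁/V₂)^γ = 2.8×13.7^(1.31) = 86.35 atm.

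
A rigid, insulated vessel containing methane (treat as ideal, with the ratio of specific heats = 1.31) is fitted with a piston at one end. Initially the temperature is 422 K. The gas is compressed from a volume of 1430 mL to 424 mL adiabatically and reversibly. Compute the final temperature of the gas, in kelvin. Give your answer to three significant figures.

For a reversible adiabat TV^(γ−1) is constant, so T₂ = T₁ (V₁/V₂)^(γ−1).
T₂ = 422 × (1430/424)^(0.31) = 615.2 K.

T₂ ≈ 615 K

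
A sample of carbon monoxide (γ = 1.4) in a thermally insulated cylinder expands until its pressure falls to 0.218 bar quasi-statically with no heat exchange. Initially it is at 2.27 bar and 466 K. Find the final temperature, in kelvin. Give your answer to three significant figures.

T₂ ≈ 239 K

Along an adiabat T P^((1−γ)/γ) is constant, so T₂ = T₁ (P₂/P₁)^((γ−1)/γ).
T₂ = 466 × (0.218/2.27)^(0.286) = 238.6 K.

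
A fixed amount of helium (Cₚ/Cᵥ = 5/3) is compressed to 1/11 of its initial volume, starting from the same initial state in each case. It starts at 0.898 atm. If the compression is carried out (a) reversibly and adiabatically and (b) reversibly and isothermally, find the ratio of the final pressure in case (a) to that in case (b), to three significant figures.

P_adiabatic / P_isothermal ≈ 4.95

Isothermal: P_b = P₁(V₁/V₂) = 0.898×11.
Adiabatic: P_a = P₁(V₁/V₂)^γ = 0.898×11^(5/3).
P_a/P_b = (V₁/V₂)^(γ−1) = 11^(2/3) = 4.946.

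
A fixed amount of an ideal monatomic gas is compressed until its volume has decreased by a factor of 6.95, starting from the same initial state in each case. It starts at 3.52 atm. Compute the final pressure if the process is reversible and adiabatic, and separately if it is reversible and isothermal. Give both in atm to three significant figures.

adiabatic: 89.1 atm; isothermal: 24.5 atm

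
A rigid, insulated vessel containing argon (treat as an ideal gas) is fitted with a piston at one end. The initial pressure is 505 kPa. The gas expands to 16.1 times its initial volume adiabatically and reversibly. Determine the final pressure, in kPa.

P₂ ≈ 4.92 kPa

Adiabatic: P₁V₁^γ = P₂V₂^γ ⇒ P₂ = P₁ (V₁/V₂)^γ.
For a monatomic ideal gas γ = 5/3.
P₂ = 505 × (1/16.1)^(5/3) = 4.919 kPa.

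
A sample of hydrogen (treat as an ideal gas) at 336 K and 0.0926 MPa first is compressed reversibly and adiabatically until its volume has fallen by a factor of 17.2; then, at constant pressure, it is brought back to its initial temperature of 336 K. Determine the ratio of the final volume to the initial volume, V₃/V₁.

V₃/V₁ ≈ 0.0186

For a diatomic ideal gas γ = 7/5.
Adiabatic step: V₂/V₁ = 0.05814; T₂ = T₁·17.2^(2/5) = 1048 K.
Isobaric step: V₃/V₂ = T₃/T₂ = 336/1048.
V₃/V₁ = (V₂/V₁)(V₃/V₂) = 0.05814 × (336/1048) = 0.01863.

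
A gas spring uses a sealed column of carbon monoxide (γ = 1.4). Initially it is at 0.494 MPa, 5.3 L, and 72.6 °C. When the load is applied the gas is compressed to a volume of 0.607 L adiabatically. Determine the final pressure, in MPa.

Since PV^γ is constant along a reversible adiabat, P₂ = P₁ (V₁/V₂)^γ.
P₂ = 0.494 × (5.3/0.607)^(1.4) = 10.26 MPa.

P₂ ≈ 10.3 MPa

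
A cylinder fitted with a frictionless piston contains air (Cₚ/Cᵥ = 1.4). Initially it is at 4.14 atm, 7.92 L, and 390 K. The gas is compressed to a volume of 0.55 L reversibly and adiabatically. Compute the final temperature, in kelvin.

T₂ ≈ 1130 K

For a reversible adiabat TV^(γ−1) is constant, so T₂ = T₁ (V₁/V₂)^(γ−1).
T₂ = 390 × (7.92/0.55)^(0.4) = 1133 K.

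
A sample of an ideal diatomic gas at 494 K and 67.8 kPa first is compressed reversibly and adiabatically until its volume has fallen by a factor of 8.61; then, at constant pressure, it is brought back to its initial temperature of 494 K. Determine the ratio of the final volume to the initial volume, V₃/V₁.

V₃/V₁ ≈ 0.0491

For a diatomic ideal gas γ = 7/5.
Adiabatic step: V₂/V₁ = 0.1161; T₂ = T₁·8.61^(2/5) = 1169 K.
Isobaric step: V₃/V₂ = T₃/T₂ = 494/1169.
V₃/V₁ = (V₂/V₁)(V₃/V₂) = 0.1161 × (494/1169) = 0.04909.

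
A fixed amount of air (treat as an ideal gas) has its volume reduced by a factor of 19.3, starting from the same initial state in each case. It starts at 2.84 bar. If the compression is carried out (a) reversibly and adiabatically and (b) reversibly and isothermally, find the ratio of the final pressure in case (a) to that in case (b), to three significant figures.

P_adiabatic / P_isothermal ≈ 3.27

For a diatomic ideal gas γ = 7/5.
Isothermal: P_b = P₁(V₁/V₂) = 2.84×19.3.
Adiabatic: P_a = P₁(V₁/V₂)^γ = 2.84×19.3^(7/5).
P_a/P_b = (V₁/V₂)^(γ−1) = 19.3^(2/5) = 3.268.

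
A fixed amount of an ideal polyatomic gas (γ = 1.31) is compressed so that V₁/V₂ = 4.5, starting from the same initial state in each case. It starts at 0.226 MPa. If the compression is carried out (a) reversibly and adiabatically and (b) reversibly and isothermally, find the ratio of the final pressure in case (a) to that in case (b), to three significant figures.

P_adiabatic / P_isothermal ≈ 1.59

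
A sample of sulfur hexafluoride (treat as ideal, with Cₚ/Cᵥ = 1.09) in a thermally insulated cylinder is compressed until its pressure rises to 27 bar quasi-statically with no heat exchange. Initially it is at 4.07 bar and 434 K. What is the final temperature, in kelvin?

Along an adiabat T P^((1−γ)/γ) is constant, so T₂ = T₁ (P₂/P₁)^((γ−1)/γ).
T₂ = 434 × (27/4.07)^(0.0826) = 507.4 K.

T₂ ≈ 507 K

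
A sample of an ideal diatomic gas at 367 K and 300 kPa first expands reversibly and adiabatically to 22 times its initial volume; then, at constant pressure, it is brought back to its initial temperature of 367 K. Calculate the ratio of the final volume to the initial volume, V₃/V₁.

V₃/V₁ ≈ 75.8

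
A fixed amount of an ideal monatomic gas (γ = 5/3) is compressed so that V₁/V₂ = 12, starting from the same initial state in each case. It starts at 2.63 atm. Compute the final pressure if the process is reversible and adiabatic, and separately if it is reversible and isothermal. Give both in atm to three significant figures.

adiabatic: 165 atm; isothermal: 31.6 atm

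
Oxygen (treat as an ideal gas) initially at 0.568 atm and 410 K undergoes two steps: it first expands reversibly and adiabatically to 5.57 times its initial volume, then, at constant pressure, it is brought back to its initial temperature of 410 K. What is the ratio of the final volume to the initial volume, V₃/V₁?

V₃/V₁ ≈ 11.1

For a diatomic ideal gas γ = 7/5.
Adiabatic step: V₂/V₁ = 5.57; T₂ = T₁·(1/5.57)^(2/5) = 206.3 K.
Isobaric step: V₃/V₂ = T₃/T₂ = 410/206.3.
V₃/V₁ = (V₂/V₁)(V₃/V₂) = 5.57 × (410/206.3) = 11.07.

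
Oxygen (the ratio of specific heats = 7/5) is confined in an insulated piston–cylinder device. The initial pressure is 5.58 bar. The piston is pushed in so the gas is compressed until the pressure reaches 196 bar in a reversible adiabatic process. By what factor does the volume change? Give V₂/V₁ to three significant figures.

From PV^γ = const, V₂/V₁ = (P₁/P₂)^(1/γ).
V₂/V₁ = (5.58/196)^(5/7) = 0.0787.

V₂/V₁ ≈ 0.0787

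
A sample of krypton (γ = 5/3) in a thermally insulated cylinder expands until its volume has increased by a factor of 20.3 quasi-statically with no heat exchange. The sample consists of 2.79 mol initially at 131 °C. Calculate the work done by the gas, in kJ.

W ≈ 12.2 kJ

For a reversible adiabat TV^(γ−1) is constant, so T₂ = T₁ (V₁/V₂)^(γ−1).
T₁ = 131 °C = 404.1 K.
T₂ = 404.1 × (1/20.3)^(2/3) = 54.31 K.
Q = 0, so ΔU = W_on_gas = nCᵥΔT with Cᵥ = R/(γ−1) = 12.47 J/(mol·K).
ΔU = 2.79 × 12.47 × (54.31 − 404.1) = -12170 J.
Work done by the gas = −ΔU = 12170 J.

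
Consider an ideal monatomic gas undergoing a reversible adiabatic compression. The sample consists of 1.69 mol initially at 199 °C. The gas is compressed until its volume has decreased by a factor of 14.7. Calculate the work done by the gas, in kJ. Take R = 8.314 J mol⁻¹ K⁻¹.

For a reversible adiabat TV^(γ−1) is constant, so T₂ = T₁ (V₁/V₂)^(γ−1).
γ = 5/3 for a monatomic ideal gas, so γ−1 = 2/3.
T₁ = 199 °C = 472.1 K.
T₂ = 472.1 × 14.7^(2/3) = 2833 K.
Q = 0, so ΔU = W_on_gas = nCᵥΔT with Cᵥ = R/(γ−1) = 12.47 J/(mol·K).
ΔU = 1.69 × 12.47 × (2833 − 472.1) = 49760 J.
Work done by the gas = −ΔU = -49760 J.

W ≈ -49.8 kJ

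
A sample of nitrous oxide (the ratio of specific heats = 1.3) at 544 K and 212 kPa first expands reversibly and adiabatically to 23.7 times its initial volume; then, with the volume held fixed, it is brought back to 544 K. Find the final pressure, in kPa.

P₃ ≈ 8.95 kPa

Adiabatic step (PV^γ = const): P₂ = 212×(1/23.7)^(1.3) = 3.461 kPa; T₂ = 544×(1/23.7)^(0.3) = 210.5 K.
Isochoric: P₃ = P₂(T₃/T₂) = 3.461 × (544/210.5) = 8.945 kPa.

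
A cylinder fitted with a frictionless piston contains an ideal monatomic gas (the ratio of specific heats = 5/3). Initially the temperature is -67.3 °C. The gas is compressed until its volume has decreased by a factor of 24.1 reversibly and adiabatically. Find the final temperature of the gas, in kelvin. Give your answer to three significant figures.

For a reversible adiabat TV^(γ−1) is constant, so T₂ = T₁ (V₁/V₂)^(γ−1).
T₁ = -67.3 °C = 205.8 K.
T₂ = 205.8 × 24.1^(2/3) = 1717 K.

T₂ ≈ 1720 K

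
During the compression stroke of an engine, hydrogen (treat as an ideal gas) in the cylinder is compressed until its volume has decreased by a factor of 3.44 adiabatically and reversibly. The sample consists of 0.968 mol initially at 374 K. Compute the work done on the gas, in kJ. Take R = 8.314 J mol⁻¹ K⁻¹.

For a reversible adiabat TV^(γ−1) is constant, so T₂ = T₁ (V₁/V₂)^(γ−1).
γ = 7/5 for a diatomic ideal gas, so γ−1 = 2/5.
T₂ = 374 × 3.44^(2/5) = 613 K.
Q = 0, so ΔU = W_on_gas = nCᵥΔT with Cᵥ = R/(γ−1) = 20.79 J/(mol·K).
ΔU = 0.968 × 20.79 × (613 − 374) = 4810 J.

W ≈ 4.81 kJ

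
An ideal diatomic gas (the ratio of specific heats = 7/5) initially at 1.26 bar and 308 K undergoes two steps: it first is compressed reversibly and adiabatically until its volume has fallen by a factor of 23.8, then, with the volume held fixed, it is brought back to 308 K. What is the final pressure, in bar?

P₃ ≈ 30.0 bar

Adiabatic step (PV^γ = const): P₂ = 1.26×23.8^(7/5) = 106.6 bar; T₂ = 308×23.8^(2/5) = 1094 K.
Isochoric: P₃ = P₂(T₃/T₂) = 106.6 × (308/1094) = 29.99 bar.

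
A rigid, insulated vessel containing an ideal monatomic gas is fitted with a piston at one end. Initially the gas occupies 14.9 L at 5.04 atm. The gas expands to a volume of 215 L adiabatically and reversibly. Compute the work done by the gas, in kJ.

W ≈ 9.49 kJ

γ = 5/3 for a monatomic ideal gas.
P₂ = P₁(V₁/V₂)^γ = 5.04×(14.9/215)^(5/3) = 0.05893 atm.
For a reversible adiabat, W_by_gas = (P₁V₁ − P₂V₂)/(γ−1).
W_by = (510700×0.0149 − 5971×0.215) / (2/3) = 9488 J.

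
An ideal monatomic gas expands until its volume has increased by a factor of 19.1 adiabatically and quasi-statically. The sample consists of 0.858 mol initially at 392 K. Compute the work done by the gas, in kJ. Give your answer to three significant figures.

For a reversible adiabat TV^(γ−1) is constant, so T₂ = T₁ (V₁/V₂)^(γ−1).
γ = 5/3 for a monatomic ideal gas, so γ−1 = 2/3.
T₂ = 392 × (1/19.1)^(2/3) = 54.86 K.
Q = 0, so ΔU = W_on_gas = nCᵥΔT with Cᵥ = R/(γ−1) = 12.47 J/(mol·K).
ΔU = 0.858 × 12.47 × (54.86 − 392) = -3607 J.
Work done by the gas = −ΔU = 3607 J.

W ≈ 3.61 kJ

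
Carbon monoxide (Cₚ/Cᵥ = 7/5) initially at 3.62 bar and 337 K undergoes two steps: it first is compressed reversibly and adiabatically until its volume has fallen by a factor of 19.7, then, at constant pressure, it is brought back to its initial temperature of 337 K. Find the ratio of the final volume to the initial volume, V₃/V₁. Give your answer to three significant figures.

V₃/V₁ ≈ 0.0154

Adiabatic step: V₂/V₁ = 0.05076; T₂ = T₁·19.7^(2/5) = 1110 K.
Isobaric step: V₃/V₂ = T₃/T₂ = 337/1110.
V₃/V₁ = (V₂/V₁)(V₃/V₂) = 0.05076 × (337/1110) = 0.01541.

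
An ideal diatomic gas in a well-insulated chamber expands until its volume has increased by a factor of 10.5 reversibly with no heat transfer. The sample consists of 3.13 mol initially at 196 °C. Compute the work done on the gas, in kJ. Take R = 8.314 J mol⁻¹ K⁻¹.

W ≈ -18.6 kJ

Adiabatic: T₁V₁^(γ−1) = T₂V₂^(γ−1) ⇒ T₂ = T₁ (V₁/V₂)^(γ−1).
γ = 7/5 for a diatomic ideal gas, so γ−1 = 2/5.
T₁ = 196 °C = 469.1 K.
T₂ = 469.1 × (1/10.5)^(2/5) = 183.2 K.
Q = 0, so ΔU = W_on_gas = nCᵥΔT with Cᵥ = R/(γ−1) = 20.79 J/(mol·K).
ΔU = 3.13 × 20.79 × (183.2 − 469.1) = -18610 J.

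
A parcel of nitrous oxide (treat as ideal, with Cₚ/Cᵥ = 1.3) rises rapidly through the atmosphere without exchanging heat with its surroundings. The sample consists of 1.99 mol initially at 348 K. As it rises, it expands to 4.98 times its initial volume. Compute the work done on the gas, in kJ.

W ≈ -7.34 kJ

Adiabatic: T₁V₁^(γ−1) = T₂V₂^(γ−1) ⇒ T₂ = T₁ (V₁/V₂)^(γ−1).
T₂ = 348 × (1/4.98)^(0.3) = 215 K.
Q = 0, so ΔU = W_on_gas = nCᵥΔT with Cᵥ = R/(γ−1) = 27.71 J/(mol·K).
ΔU = 1.99 × 27.71 × (215 − 348) = -7336 J.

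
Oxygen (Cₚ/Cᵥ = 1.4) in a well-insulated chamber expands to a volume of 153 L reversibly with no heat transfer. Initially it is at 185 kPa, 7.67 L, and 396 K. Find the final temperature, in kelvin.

Adiabatic: T₁V₁^(γ−1) = T₂V₂^(γ−1) ⇒ T₂ = T₁ (V₁/V₂)^(γ−1).
T₂ = 396 × (7.67/153)^(0.4) = 119.6 K.

T₂ ≈ 120 K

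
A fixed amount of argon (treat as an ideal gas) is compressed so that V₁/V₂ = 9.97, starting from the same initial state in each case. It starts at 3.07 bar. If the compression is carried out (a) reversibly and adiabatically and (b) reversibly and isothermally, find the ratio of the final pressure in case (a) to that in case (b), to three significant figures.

P_adiabatic / P_isothermal ≈ 4.63

For a monatomic ideal gas γ = 5/3.
Isothermal: P_b = P₁(V₁/V₂) = 3.07×9.97.
Adiabatic: P_a = P₁(V₁/V₂)^γ = 3.07×9.97^(5/3).
P_a/P_b = (V₁/V₂)^(γ−1) = 9.97^(2/3) = 4.632.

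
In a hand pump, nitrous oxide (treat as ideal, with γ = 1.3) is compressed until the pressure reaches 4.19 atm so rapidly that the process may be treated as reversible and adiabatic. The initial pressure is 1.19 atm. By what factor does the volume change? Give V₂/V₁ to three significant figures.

From PV^γ = const, V₂/V₁ = (P₁/P₂)^(1/γ).
V₂/V₁ = (1.19/4.19)^(0.769) = 0.3797.

V₂/V₁ ≈ 0.380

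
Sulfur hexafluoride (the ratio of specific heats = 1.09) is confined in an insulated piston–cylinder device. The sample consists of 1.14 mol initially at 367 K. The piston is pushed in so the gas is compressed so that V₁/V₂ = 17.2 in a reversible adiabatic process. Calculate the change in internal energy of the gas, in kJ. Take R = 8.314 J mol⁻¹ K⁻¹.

ΔU ≈ 11.3 kJ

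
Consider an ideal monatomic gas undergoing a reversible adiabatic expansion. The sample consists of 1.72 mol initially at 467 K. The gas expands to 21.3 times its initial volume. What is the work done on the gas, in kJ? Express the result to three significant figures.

Adiabatic: T₁V₁^(γ−1) = T₂V₂^(γ−1) ⇒ T₂ = T₁ (V₁/V₂)^(γ−1).
γ = 5/3 for a monatomic ideal gas, so γ−1 = 2/3.
T₂ = 467 × (1/21.3)^(2/3) = 60.78 K.
Q = 0, so ΔU = W_on_gas = nCᵥΔT with Cᵥ = R/(γ−1) = 12.47 J/(mol·K).
ΔU = 1.72 × 12.47 × (60.78 − 467) = -8714 J.

W ≈ -8.71 kJ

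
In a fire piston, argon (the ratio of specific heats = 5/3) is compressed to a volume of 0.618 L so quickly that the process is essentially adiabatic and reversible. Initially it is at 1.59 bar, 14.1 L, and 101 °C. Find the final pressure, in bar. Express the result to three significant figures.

P₂ ≈ 292 bar

Since PV^γ is constant along a reversible adiabat, P₂ = P₁ (V₁/V₂)^γ.
P₂ = 1.59 × (14.1/0.618)^(5/3) = 291.8 bar.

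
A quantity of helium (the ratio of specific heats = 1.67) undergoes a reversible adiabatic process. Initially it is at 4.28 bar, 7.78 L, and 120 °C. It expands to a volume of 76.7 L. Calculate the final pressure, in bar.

P₂ ≈ 0.0937 bar

Since PV^γ is constant along a reversible adiabat, P₂ = P₁ (V₁/V₂)^γ.
P₂ = 4.28 × (7.78/76.7)^(1.67) = 0.09371 bar.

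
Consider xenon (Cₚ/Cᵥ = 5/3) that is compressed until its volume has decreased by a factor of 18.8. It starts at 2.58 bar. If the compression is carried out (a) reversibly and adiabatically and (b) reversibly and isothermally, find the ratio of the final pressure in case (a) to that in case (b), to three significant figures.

P_adiabatic / P_isothermal ≈ 7.07

Isothermal: P_b = P₁(V₁/V₂) = 2.58×18.8.
Adiabatic: P_a = P₁(V₁/V₂)^γ = 2.58×18.8^(5/3).
P_a/P_b = (V₁/V₂)^(γ−1) = 18.8^(2/3) = 7.07.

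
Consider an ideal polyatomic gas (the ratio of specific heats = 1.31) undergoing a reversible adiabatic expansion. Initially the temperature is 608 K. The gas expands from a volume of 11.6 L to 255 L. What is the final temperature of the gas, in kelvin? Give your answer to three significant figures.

For a reversible adiabat TV^(γ−1) is constant, so T₂ = T₁ (V₁/V₂)^(γ−1).
T₂ = 608 × (11.6/255)^(0.31) = 233.3 K.

T₂ ≈ 233 K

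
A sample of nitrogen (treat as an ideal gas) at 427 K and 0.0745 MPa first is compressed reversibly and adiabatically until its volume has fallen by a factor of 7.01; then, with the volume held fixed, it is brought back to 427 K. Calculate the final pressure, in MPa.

For a diatomic ideal gas γ = 7/5.
Adiabatic step (PV^γ = const): P₂ = 0.0745×7.01^(7/5) = 1.138 MPa; T₂ = 427×7.01^(2/5) = 930.5 K.
Isochoric: P₃ = P₂(T₃/T₂) = 1.138 × (427/930.5) = 0.5222 MPa.

P₃ ≈ 0.522 MPa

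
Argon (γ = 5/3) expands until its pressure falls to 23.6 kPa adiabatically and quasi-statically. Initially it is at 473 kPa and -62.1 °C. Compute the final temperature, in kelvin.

Adiabatic: T₂/T₁ = (P₂/P₁)^((γ−1)/γ).
T₁ = -62.1 °C = 211 K.
T₂ = 211 × (23.6/473)^(2/5) = 63.62 K.

T₂ ≈ 63.6 K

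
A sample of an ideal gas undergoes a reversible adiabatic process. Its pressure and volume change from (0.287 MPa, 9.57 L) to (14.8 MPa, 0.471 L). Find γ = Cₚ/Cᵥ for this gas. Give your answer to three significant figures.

PV^γ = const ⇒ γ = ln(P₂/P₁) / ln(V₁/V₂).
γ = ln(14.8/0.287) / ln(9.57/0.471) = 1.309.

γ ≈ 1.31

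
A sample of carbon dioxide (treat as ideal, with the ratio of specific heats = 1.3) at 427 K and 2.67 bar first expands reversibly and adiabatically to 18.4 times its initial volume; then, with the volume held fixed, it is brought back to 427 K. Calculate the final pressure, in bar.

P₃ ≈ 0.145 bar

Adiabatic step (PV^γ = const): P₂ = 2.67×(1/18.4)^(1.3) = 0.06057 bar; T₂ = 427×(1/18.4)^(0.3) = 178.2 K.
Isochoric: P₃ = P₂(T₃/T₂) = 0.06057 × (427/178.2) = 0.1451 bar.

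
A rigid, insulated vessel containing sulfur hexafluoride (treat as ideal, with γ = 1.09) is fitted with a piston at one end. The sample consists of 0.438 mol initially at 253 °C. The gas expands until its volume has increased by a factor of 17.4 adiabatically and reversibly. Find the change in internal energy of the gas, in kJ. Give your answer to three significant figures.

ΔU ≈ -4.83 kJ

For a reversible adiabat TV^(γ−1) is constant, so T₂ = T₁ (V₁/V₂)^(γ−1).
T₁ = 253 °C = 526.1 K.
T₂ = 526.1 × (1/17.4)^(0.09) = 406.9 K.
Q = 0, so ΔU = W_on_gas = nCᵥΔT with Cᵥ = R/(γ−1) = 92.38 J/(mol·K).
ΔU = 0.438 × 92.38 × (406.9 − 526.1) = -4826 J.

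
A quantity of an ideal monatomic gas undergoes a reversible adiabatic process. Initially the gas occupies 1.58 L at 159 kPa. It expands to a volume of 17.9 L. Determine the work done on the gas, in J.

W ≈ -302 J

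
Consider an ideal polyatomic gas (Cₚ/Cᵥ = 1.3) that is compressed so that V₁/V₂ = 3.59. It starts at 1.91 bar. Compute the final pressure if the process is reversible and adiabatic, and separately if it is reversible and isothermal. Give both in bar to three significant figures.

adiabatic: 10.1 bar; isothermal: 6.86 bar

Isothermal: P₂ = P₁(V₁/V₂) = 1.91×3.59 = 6.857 bar.
Adiabatic: P₂ = P₁(V₁/V₂)^γ = 1.91×3.59^(1.3) = 10.06 bar.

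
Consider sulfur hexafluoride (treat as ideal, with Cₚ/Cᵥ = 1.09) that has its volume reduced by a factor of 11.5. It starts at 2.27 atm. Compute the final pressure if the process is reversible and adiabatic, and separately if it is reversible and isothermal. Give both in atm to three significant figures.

Isothermal: P₂ = P₁(V₁/V₂) = 2.27×11.5 = 26.11 atm.
Adiabatic: P₂ = P₁(V₁/V₂)^γ = 2.27×11.5^(1.09) = 32.52 atm.

adiabatic: 32.5 atm; isothermal: 26.1 atm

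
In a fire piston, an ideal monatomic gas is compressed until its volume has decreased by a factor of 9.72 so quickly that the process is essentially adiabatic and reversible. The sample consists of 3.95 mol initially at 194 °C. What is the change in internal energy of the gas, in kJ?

ΔU ≈ 81.8 kJ

Adiabatic: T₁V₁^(γ−1) = T₂V₂^(γ−1) ⇒ T₂ = T₁ (V₁/V₂)^(γ−1).
γ = 5/3 for a monatomic ideal gas, so γ−1 = 2/3.
T₁ = 194 °C = 467.1 K.
T₂ = 467.1 × 9.72^(2/3) = 2128 K.
Q = 0, so ΔU = W_on_gas = nCᵥΔT with Cᵥ = R/(γ−1) = 12.47 J/(mol·K).
ΔU = 3.95 × 12.47 × (2128 − 467.1) = 81800 J.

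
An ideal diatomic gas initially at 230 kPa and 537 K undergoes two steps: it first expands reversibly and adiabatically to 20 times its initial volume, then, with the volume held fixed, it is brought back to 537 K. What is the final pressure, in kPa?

P₃ ≈ 11.5 kPa

For a diatomic ideal gas γ = 7/5.
Adiabatic step (PV^γ = const): P₂ = 230×(1/20)^(7/5) = 3.47 kPa; T₂ = 537×(1/20)^(2/5) = 162 K.
Isochoric: P₃ = P₂(T₃/T₂) = 3.47 × (537/162) = 11.5 kPa.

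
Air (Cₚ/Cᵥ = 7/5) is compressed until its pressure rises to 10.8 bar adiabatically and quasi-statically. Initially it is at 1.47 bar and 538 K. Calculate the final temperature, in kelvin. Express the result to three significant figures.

T₂ ≈ 951 K

Adiabatic: T₂/T₁ = (P₂/P₁)^((γ−1)/γ).
T₂ = 538 × (10.8/1.47)^(2/7) = 951.1 K.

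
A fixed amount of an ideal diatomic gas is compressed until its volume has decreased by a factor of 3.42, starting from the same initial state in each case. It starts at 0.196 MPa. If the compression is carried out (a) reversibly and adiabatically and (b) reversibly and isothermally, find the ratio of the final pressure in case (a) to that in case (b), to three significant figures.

P_adiabatic / P_isothermal ≈ 1.64

For a diatomic ideal gas γ = 7/5.
Isothermal: P_b = P₁(V₁/V₂) = 0.196×3.42.
Adiabatic: P_a = P₁(V₁/V₂)^γ = 0.196×3.42^(7/5).
P_a/P_b = (V₁/V₂)^(γ−1) = 3.42^(2/5) = 1.635.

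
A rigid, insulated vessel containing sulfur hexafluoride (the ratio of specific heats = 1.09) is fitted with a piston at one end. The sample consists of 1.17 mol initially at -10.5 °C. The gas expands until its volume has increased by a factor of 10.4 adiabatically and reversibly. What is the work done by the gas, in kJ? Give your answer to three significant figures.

W ≈ 5.39 kJ

Adiabatic: T₁V₁^(γ−1) = T₂V₂^(γ−1) ⇒ T₂ = T₁ (V₁/V₂)^(γ−1).
T₁ = -10.5 °C = 262.6 K.
T₂ = 262.6 × (1/10.4)^(0.09) = 212.7 K.
Q = 0, so ΔU = W_on_gas = nCᵥΔT with Cᵥ = R/(γ−1) = 92.38 J/(mol·K).
ΔU = 1.17 × 92.38 × (212.7 − 262.6) = -5395 J.
Work done by the gas = −ΔU = 5395 J.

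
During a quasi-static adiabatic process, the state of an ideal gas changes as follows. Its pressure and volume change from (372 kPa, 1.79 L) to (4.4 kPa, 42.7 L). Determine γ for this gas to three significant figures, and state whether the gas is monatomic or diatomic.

γ ≈ 1.40; diatomic

PV^γ = const ⇒ γ = ln(P₂/P₁) / ln(V₁/V₂).
γ = ln(4.4/372) / ln(1.79/42.7) = 1.399.
γ ≈ 1.40 is close to 7/5, so the gas is diatomic.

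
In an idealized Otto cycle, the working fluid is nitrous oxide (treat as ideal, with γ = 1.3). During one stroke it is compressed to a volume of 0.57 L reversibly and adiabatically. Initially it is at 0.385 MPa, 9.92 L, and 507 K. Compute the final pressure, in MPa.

Since PV^γ is constant along a reversible adiabat, P₂ = P₁ (V₁/V₂)^γ.
P₂ = 0.385 × (9.92/0.57)^(1.3) = 15.79 MPa.

P₂ ≈ 15.8 MPa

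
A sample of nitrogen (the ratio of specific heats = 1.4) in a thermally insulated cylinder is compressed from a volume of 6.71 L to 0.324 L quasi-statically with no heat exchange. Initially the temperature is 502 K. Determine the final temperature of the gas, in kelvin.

T₂ ≈ 1690 K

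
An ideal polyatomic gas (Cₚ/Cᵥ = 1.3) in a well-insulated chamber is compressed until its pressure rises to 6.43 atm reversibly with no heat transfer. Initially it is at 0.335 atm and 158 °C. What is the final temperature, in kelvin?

T₂ ≈ 853 K

Adiabatic: T₂/T₁ = (P₂/P₁)^((γ−1)/γ).
T₁ = 158 °C = 431.1 K.
T₂ = 431.1 × (6.43/0.335)^(0.231) = 852.6 K.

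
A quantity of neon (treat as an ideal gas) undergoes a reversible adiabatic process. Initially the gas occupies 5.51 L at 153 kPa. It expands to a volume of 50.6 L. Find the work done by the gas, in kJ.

γ = 5/3 for a monatomic ideal gas.
P₂ = P₁(V₁/V₂)^γ = 153×(5.51/50.6)^(5/3) = 3.799 kPa.
For a reversible adiabat, W_by_gas = (P₁V₁ − P₂V₂)/(γ−1).
W_by = (153000×0.00551 − 3799×0.0506) / (2/3) = 976.2 J.

W ≈ 0.976 kJ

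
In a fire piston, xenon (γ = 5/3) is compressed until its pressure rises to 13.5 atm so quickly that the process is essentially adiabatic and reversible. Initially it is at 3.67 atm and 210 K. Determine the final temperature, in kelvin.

Adiabatic: T₂/T₁ = (P₂/P₁)^((γ−1)/γ).
T₂ = 210 × (13.5/3.67)^(2/5) = 353.6 K.

T₂ ≈ 354 K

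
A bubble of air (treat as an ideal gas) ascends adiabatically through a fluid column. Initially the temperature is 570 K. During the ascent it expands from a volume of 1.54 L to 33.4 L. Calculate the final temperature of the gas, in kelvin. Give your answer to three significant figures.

For a reversible adiabat TV^(γ−1) is constant, so T₂ = T₁ (V₁/V₂)^(γ−1).
For a diatomic ideal gas γ = 7/5, so γ−1 = 2/5.
T₂ = 570 × (1.54/33.4)^(2/5) = 166.5 K.

T₂ ≈ 166 K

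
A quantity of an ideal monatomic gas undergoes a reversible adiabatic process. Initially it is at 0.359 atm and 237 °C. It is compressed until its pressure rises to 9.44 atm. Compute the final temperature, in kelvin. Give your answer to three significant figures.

T₂ ≈ 1890 K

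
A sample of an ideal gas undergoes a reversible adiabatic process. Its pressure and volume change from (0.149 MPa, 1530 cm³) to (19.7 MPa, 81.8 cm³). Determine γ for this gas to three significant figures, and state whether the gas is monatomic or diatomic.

γ ≈ 1.67; monatomic

PV^γ = const ⇒ γ = ln(P₂/P₁) / ln(V₁/V₂).
γ = ln(19.7/0.149) / ln(1530/81.8) = 1.668.
γ ≈ 1.67 is close to 5/3, so the gas is monatomic.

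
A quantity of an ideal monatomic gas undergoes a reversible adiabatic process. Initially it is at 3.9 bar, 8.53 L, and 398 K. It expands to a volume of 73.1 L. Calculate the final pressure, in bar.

Adiabatic: P₁V₁^γ = P₂V₂^γ ⇒ P₂ = P₁ (V₁/V₂)^γ.
γ = 5/3 for a monatomic ideal gas.
P₂ = 3.9 × (8.53/73.1)^(5/3) = 0.1087 bar.

P₂ ≈ 0.109 bar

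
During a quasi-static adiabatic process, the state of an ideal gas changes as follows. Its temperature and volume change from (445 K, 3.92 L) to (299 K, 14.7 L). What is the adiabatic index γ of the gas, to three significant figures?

TV^(γ−1) = const ⇒ γ − 1 = ln(T₂/T₁) / ln(V₁/V₂).
γ = 1 + ln(299/445) / ln(3.92/14.7) = 1.301.

γ ≈ 1.30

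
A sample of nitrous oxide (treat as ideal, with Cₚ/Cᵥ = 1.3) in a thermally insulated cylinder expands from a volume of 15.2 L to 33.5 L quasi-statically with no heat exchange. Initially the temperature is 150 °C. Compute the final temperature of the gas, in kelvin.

T₂ ≈ 334 K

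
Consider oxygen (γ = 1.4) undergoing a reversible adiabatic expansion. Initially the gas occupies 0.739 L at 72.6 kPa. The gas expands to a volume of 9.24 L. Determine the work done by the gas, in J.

W ≈ 85.3 J

P₂ = P₁(V₁/V₂)^γ = 72.6×(0.739/9.24)^(1.4) = 2.114 kPa.
For a reversible adiabat, W_by_gas = (P₁V₁ − P₂V₂)/(γ−1).
W_by = (72600×0.000739 − 2114×0.00924) / (0.4) = 85.3 J.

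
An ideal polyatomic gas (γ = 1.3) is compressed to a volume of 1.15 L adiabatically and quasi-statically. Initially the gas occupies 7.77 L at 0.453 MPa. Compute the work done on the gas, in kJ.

W ≈ 9.08 kJ

P₂ = P₁(V₁/V₂)^γ = 0.453×(7.77/1.15)^(1.3) = 5.429 MPa.
For a reversible adiabat, W_by_gas = (P₁V₁ − P₂V₂)/(γ−1).
W_by = (453000×0.00777 − 5.429×10^6×0.00115) / (0.3) = -9079 J.
W_on_gas = −W_by = 9079 J.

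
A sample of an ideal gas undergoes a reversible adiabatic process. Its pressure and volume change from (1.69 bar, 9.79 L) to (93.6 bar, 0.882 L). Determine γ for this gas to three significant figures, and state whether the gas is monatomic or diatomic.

PV^γ = const ⇒ γ = ln(P₂/P₁) / ln(V₁/V₂).
γ = ln(93.6/1.69) / ln(9.79/0.882) = 1.668.
γ ≈ 1.67 is close to 5/3, so the gas is monatomic.

γ ≈ 1.67; monatomic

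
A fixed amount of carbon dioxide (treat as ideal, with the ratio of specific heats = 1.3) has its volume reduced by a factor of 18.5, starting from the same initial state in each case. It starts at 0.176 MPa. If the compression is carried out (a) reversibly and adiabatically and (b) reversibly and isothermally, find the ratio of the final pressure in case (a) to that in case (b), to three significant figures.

Isothermal: P_b = P₁(V₁/V₂) = 0.176×18.5.
Adiabatic: P_a = P₁(V₁/V₂)^γ = 0.176×18.5^(1.3).
P_a/P_b = (V₁/V₂)^(γ−1) = 18.5^(0.3) = 2.4.

P_adiabatic / P_isothermal ≈ 2.40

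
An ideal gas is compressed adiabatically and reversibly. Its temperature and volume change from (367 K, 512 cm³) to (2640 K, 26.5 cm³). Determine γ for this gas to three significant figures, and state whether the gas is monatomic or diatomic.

γ ≈ 1.67; monatomic

TV^(γ−1) = const ⇒ γ − 1 = ln(T₂/T₁) / ln(V₁/V₂).
γ = 1 + ln(2640/367) / ln(512/26.5) = 1.666.
γ ≈ 1.67 is close to 5/3, so the gas is monatomic.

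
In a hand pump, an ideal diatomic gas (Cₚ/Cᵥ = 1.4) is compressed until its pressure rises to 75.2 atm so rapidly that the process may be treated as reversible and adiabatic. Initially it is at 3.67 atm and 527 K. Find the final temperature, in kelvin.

Adiabatic: T₂/T₁ = (P₂/P₁)^((γ−1)/γ).
T₂ = 527 × (75.2/3.67)^(0.286) = 1249 K.

T₂ ≈ 1250 K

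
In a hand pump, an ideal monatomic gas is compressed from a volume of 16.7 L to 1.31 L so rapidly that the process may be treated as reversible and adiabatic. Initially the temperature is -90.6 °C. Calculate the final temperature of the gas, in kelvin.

T₂ ≈ 996 K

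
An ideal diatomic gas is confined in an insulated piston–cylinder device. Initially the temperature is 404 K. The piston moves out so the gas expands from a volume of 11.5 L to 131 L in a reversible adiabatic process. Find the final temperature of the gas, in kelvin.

T₂ ≈ 153 K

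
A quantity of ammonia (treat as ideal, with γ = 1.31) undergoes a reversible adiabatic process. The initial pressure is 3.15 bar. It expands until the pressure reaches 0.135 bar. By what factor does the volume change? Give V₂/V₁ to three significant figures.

From PV^γ = const, V₂/V₁ = (P₁/P₂)^(1/γ).
V₂/V₁ = (3.15/0.135)^(0.763) = 11.07.

V₂/V₁ ≈ 11.1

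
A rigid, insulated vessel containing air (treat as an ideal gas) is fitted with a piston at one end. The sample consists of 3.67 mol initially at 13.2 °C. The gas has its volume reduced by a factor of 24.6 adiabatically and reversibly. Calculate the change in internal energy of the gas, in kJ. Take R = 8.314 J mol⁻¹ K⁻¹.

ΔU ≈ 56.8 kJ

For a reversible adiabat TV^(γ−1) is constant, so T₂ = T₁ (V₁/V₂)^(γ−1).
γ = 7/5 for a diatomic ideal gas, so γ−1 = 2/5.
T₁ = 13.2 °C = 286.3 K.
T₂ = 286.3 × 24.6^(2/5) = 1031 K.
Q = 0, so ΔU = W_on_gas = nCᵥΔT with Cᵥ = R/(γ−1) = 20.79 J/(mol·K).
ΔU = 3.67 × 20.79 × (1031 − 286.3) = 56800 J.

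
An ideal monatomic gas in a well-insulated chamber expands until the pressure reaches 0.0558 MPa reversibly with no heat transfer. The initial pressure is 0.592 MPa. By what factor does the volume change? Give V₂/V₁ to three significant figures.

From PV^γ = const, V₂/V₁ = (P₁/P₂)^(1/γ).
For a monatomic ideal gas γ = 5/3.
V₂/V₁ = (0.592/0.0558)^(3/5) = 4.125.

V₂/V₁ ≈ 4.12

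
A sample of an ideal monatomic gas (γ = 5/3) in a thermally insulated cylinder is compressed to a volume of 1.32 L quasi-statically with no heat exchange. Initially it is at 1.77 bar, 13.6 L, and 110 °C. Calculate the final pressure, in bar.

Adiabatic: P₁V₁^γ = P₂V₂^γ ⇒ P₂ = P₁ (V₁/V₂)^γ.
P₂ = 1.77 × (13.6/1.32)^(5/3) = 86.35 bar.

P₂ ≈ 86.3 bar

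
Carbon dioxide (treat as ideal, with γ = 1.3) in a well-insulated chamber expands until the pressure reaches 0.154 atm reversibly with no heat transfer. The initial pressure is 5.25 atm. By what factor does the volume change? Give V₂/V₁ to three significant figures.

V₂/V₁ ≈ 15.1

From PV^γ = const, V₂/V₁ = (P₁/P₂)^(1/γ).
V₂/V₁ = (5.25/0.154)^(0.769) = 15.1.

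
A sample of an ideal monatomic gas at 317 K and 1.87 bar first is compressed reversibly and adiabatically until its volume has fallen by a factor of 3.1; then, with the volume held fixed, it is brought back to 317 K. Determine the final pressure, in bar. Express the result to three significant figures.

P₃ ≈ 5.80 bar

For a monatomic ideal gas γ = 5/3.
Adiabatic step (PV^γ = const): P₂ = 1.87×3.1^(5/3) = 12.32 bar; T₂ = 317×3.1^(2/3) = 674 K.
Isochoric: P₃ = P₂(T₃/T₂) = 12.32 × (317/674) = 5.797 bar.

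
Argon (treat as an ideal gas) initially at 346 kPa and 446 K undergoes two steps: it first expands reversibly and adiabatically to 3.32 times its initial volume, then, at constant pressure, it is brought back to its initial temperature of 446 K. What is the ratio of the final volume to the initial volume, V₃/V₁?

V₃/V₁ ≈ 7.39

For a monatomic ideal gas γ = 5/3.
Adiabatic step: V₂/V₁ = 3.32; T₂ = T₁·(1/3.32)^(2/3) = 200.4 K.
Isobaric step: V₃/V₂ = T₃/T₂ = 446/200.4.
V₃/V₁ = (V₂/V₁)(V₃/V₂) = 3.32 × (446/200.4) = 7.389.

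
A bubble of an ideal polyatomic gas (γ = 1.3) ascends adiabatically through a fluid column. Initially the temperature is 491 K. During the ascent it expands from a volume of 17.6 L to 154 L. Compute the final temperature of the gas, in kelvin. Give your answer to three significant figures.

T₂ ≈ 256 K

Adiabatic: T₁V₁^(γ−1) = T₂V₂^(γ−1) ⇒ T₂ = T₁ (V₁/V₂)^(γ−1).
T₂ = 491 × (17.6/154)^(0.3) = 256.1 K.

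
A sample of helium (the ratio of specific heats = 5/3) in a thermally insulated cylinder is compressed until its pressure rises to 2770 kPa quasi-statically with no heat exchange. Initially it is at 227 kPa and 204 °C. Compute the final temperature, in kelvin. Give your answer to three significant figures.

T₂ ≈ 1300 K

Along an adiabat T P^((1−γ)/γ) is constant, so T₂ = T₁ (P₂/P₁)^((γ−1)/γ).
T₁ = 204 °C = 477.1 K.
T₂ = 477.1 × (2770/227)^(2/5) = 1298 K.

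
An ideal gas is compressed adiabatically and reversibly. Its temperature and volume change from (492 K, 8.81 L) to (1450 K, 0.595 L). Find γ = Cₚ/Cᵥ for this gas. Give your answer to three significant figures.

TV^(γ−1) = const ⇒ γ − 1 = ln(T₂/T₁) / ln(V₁/V₂).
γ = 1 + ln(1450/492) / ln(8.81/0.595) = 1.401.

γ ≈ 1.40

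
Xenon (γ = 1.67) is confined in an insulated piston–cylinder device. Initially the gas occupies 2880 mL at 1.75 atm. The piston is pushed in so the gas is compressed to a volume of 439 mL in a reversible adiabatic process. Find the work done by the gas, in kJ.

P₂ = P₁(V₁/V₂)^γ = 1.75×(2880/439)^(1.67) = 40.49 atm.
For a reversible adiabat, W_by_gas = (P₁V₁ − P₂V₂)/(γ−1).
W_by = (177300×0.00288 − 4.102×10^6×0.000439) / (0.67) = -1926 J.

W ≈ -1.93 kJ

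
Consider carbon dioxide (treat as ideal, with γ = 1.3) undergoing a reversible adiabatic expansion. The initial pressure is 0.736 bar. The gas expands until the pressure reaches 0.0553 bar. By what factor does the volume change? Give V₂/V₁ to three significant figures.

V₂/V₁ ≈ 7.32

From PV^γ = const, V₂/V₁ = (P₁/P₂)^(1/γ).
V₂/V₁ = (0.736/0.0553)^(0.769) = 7.324.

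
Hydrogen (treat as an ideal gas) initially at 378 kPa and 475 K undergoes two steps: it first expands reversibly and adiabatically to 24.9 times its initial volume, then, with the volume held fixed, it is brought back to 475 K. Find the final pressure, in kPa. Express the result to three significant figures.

P₃ ≈ 15.2 kPa

For a diatomic ideal gas γ = 7/5.
Adiabatic step (PV^γ = const): P₂ = 378×(1/24.9)^(7/5) = 4.196 kPa; T₂ = 475×(1/24.9)^(2/5) = 131.3 K.
Isochoric: P₃ = P₂(T₃/T₂) = 4.196 × (475/131.3) = 15.18 kPa.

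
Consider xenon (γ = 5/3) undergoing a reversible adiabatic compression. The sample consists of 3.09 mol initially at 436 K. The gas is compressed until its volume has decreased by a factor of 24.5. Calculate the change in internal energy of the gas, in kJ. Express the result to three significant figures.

ΔU ≈ 125 kJ

For a reversible adiabat TV^(γ−1) is constant, so T₂ = T₁ (V₁/V₂)^(γ−1).
T₂ = 436 × 24.5^(2/3) = 3678 K.
Q = 0, so ΔU = W_on_gas = nCᵥΔT with Cᵥ = R/(γ−1) = 12.47 J/(mol·K).
ΔU = 3.09 × 12.47 × (3678 − 436) = 124900 J.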